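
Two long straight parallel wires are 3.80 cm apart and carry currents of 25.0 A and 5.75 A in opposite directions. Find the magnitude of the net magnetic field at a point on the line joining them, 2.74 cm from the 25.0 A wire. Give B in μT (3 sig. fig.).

Each long wire gives B = μ₀I/(2πd). Distances are d₁ = 0.0274 m and d₂ = 0.0106 m.
B₁ = 1.82×10⁻⁴ T, B₂ = 1.08×10⁻⁴ T.
Between antiparallel currents both contributions point the same way, so they add. B = B₁ + B₂ = 1.82×10⁻⁴ + 1.08×10⁻⁴ = 2.91×10⁻⁴ T.

B ≈ 291 μT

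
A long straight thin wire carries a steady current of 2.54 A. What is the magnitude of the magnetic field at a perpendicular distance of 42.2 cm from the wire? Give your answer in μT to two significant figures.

For an infinitely long straight wire, B = μ₀I/(2πd).
B = (4π×10⁻⁷ × 2.54) / (2π × 0.422) = 1.20×10⁻⁶ T.

B ≈ 1.2 μT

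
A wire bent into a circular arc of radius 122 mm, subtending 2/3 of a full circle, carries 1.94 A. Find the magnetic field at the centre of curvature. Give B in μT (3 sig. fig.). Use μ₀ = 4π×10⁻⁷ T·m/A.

The Biot–Savart field of a circular arc at its centre is B = μ₀Iφ/(4πR), with φ = 4.189 rad.
B = (4π×10⁻⁷ × 1.94 × 4.189) / (4π × 0.122) = 6.66×10⁻⁶ T.

B ≈ 6.66 μT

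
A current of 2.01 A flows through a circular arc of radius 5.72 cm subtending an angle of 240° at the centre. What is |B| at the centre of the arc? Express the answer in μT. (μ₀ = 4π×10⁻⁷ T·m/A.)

B ≈ 14.7 μT

The Biot–Savart field of a circular arc at its centre is B = μ₀Iφ/(4πR), with φ = 4.189 rad.
B = (4π×10⁻⁷ × 2.01 × 4.189) / (4π × 0.0572) = 1.47×10⁻⁵ T.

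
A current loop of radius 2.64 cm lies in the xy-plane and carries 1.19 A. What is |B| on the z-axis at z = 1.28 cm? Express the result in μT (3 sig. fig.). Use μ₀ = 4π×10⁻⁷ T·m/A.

B ≈ 20.6 μT

On the axis of a circular loop, B = μ₀IR² / [2(R²+z²)^(3/2)].
R² + z² = (0.0264)² + (0.0128)² = 0.0008608 m², and (R²+z²)^(3/2) = 2.53×10⁻⁵ m³.
B = (4π×10⁻⁷ × 1.19 × 0.000697) / (2 × 2.53×10⁻⁵) = 2.06×10⁻⁵ T.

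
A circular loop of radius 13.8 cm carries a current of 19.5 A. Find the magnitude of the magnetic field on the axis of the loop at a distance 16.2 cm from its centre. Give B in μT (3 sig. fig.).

B ≈ 24.2 μT

On the axis of a circular loop, B = μ₀IR² / [2(R²+z²)^(3/2)].
R² + z² = (0.138)² + (0.162)² = 0.04529 m², and (R²+z²)^(3/2) = 9.64×10⁻³ m³.
B = (4π×10⁻⁷ × 19.5 × 0.01904) / (2 × 9.64×10⁻³) = 2.42×10⁻⁵ T.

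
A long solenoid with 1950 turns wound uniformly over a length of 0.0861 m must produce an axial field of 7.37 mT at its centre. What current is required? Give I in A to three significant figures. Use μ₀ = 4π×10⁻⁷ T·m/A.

I ≈ 0.259 A

Inside a long solenoid B = μ₀nI with n = 2.265×10⁴ m⁻¹, so I = B/(μ₀n).
I = 7.37×10⁻³ / (4π×10⁻⁷ × 2.265×10⁴) = 0.259 A.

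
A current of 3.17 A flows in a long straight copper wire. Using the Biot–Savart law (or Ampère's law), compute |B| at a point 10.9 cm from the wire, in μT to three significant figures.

For an infinitely long straight wire, B = μ₀I/(2πd).
B = (4π×10⁻⁷ × 3.17) / (2π × 0.109) = 5.82×10⁻⁶ T.

B ≈ 5.82 μT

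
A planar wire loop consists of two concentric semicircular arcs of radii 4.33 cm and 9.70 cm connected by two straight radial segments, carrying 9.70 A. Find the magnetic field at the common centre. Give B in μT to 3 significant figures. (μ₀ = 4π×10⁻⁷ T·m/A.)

The radial connectors point toward the centre, so dl × r̂ = 0 and they contribute nothing.
Each semicircle gives μ₀I/(4R): inner arc 7.04×10⁻⁵ T, outer arc 3.14×10⁻⁵ T.
The two arcs carry current in opposite angular senses, so their fields oppose: B = |7.04×10⁻⁵ − 3.14×10⁻⁵| = 3.90×10⁻⁵ T.

B ≈ 39.0 μT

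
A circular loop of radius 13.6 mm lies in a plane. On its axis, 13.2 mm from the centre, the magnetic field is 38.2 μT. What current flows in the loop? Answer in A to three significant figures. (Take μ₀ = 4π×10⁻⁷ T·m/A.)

I ≈ 2.24 A

On the axis of a loop, B = μ₀IR²/[2(R²+z²)^(3/2)], so I = 2B(R²+z²)^(3/2)/(μ₀R²).
R² + z² = 0.000185 + 0.0001742 = 0.0003592 m²; raised to 3/2 gives 6.81×10⁻⁶ m³.
I = 2 × 3.82×10⁻⁵ × 6.81×10⁻⁶ / (1.26×10⁻⁶ × 0.000185) = 2.24 A.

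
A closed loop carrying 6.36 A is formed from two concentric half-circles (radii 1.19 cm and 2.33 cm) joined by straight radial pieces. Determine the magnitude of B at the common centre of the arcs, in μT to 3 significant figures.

B ≈ 82.2 μT

The radial connectors point toward the centre, so dl × r̂ = 0 and they contribute nothing.
Each semicircle gives μ₀I/(4R): inner arc 1.68×10⁻⁴ T, outer arc 8.58×10⁻⁵ T.
The two arcs carry current in opposite angular senses, so their fields oppose: B = |1.68×10⁻⁴ − 8.58×10⁻⁵| = 8.22×10⁻⁵ T.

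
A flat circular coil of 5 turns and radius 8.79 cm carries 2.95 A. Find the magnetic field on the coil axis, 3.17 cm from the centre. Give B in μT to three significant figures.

B ≈ 87.8 μT

For an N-turn flat coil, B = Nμ₀IR²/[2(R²+z²)^(3/2)] with R = 0.0879 m, z = 0.0317 m.
B = 5 × 1.76×10⁻⁵ T = 8.78×10⁻⁵ T.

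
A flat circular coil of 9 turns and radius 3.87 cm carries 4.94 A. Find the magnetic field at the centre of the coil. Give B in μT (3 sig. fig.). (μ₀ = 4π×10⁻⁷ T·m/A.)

B ≈ 722 μT

For an N-turn flat coil, B = Nμ₀I/(2R) with R = 0.0387 m.
B = 9 × 8.02×10⁻⁵ T = 7.22×10⁻⁴ T.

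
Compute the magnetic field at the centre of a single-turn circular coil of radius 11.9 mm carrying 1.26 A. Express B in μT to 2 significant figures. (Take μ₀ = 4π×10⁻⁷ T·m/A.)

B ≈ 67 μT

At the centre of a circular loop the Biot–Savart law gives B = μ₀I/(2R).
B = (4π×10⁻⁷ × 1.26) / (2 × 0.0119) = 6.65×10⁻⁵ T.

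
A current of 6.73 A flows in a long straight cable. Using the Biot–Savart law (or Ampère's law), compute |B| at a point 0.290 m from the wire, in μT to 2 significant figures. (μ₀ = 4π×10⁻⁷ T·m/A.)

For an infinitely long straight wire, B = μ₀I/(2πd).
B = (4π×10⁻⁷ × 6.73) / (2π × 0.29) = 4.64×10⁻⁶ T.

B ≈ 4.6 μT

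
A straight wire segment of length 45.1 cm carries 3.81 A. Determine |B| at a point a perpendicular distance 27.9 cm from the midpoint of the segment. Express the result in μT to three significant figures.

B ≈ 1.72 μT

For a finite straight segment, B = (μ₀I/4πd)(sinθ₁ + sinθ₂), where θ₁, θ₂ are the angles from the perpendicular to each end.
The perpendicular from the point meets the wire at its midpoint, so each end is L/2 = 0.2255 m away along the wire.
sinθ₁ = 0.2255/√(0.2255²+0.279²) = 0.6286; sinθ₂ = 0.2255/√(0.2255²+0.279²) = 0.6286.
B = (4π×10⁻⁷ × 3.81) / (4π × 0.279) × (0.6286 + 0.6286) = 1.72×10⁻⁶ T.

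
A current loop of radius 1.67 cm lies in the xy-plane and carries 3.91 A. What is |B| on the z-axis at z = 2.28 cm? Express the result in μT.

On the axis of a circular loop, B = μ₀IR² / [2(R²+z²)^(3/2)].
R² + z² = (0.0167)² + (0.0228)² = 0.0007987 m², and (R²+z²)^(3/2) = 2.26×10⁻⁵ m³.
B = (4π×10⁻⁷ × 3.91 × 0.0002789) / (2 × 2.26×10⁻⁵) = 3.04×10⁻⁵ T.

B ≈ 30.4 μT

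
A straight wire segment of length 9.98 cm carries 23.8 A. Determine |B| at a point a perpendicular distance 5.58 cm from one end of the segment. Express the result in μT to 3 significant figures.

B ≈ 37.2 μT

For a finite straight segment, B = (μ₀I/4πd)(sinθ₁ + sinθ₂), where θ₁, θ₂ are the angles from the perpendicular to each end.
The perpendicular foot is at one end, so the two end-offsets along the wire are 0 and L = 0.0998 m.
sinθ₁ = 0/√(0²+0.0558²) = 0.0000; sinθ₂ = 0.0998/√(0.0998²+0.0558²) = 0.8728.
B = (4π×10⁻⁷ × 23.8) / (4π × 0.0558) × (0.0000 + 0.8728) = 3.72×10⁻⁵ T.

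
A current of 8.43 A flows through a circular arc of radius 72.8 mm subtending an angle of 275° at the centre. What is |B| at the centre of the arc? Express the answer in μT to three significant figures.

B ≈ 55.6 μT

The Biot–Savart field of a circular arc at its centre is B = μ₀Iφ/(4πR), with φ = 4.8 rad.
B = (4π×10⁻⁷ × 8.43 × 4.8) / (4π × 0.0728) = 5.56×10⁻⁵ T.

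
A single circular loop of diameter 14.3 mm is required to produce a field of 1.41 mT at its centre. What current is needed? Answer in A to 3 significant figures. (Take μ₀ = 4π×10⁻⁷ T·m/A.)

I ≈ 16.0 A

At the centre of a circular loop B = μ₀I/(2R), so I = 2RB/μ₀.
With R = 0.00715 m, I = 2 × 0.00715 × 1.41×10⁻³ / (4π×10⁻⁷) = 16.0 A.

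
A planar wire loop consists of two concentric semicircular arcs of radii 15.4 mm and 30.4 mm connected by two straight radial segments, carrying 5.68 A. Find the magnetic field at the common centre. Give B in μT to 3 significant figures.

The radial connectors point toward the centre, so dl × r̂ = 0 and they contribute nothing.
Each semicircle gives μ₀I/(4R): inner arc 1.16×10⁻⁴ T, outer arc 5.87×10⁻⁵ T.
The two arcs carry current in opposite angular senses, so their fields oppose: B = |1.16×10⁻⁴ − 5.87×10⁻⁵| = 5.72×10⁻⁵ T.

B ≈ 57.2 μT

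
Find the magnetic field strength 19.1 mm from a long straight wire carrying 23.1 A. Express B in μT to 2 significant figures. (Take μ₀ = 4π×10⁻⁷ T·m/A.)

For an infinitely long straight wire, B = μ₀I/(2πd).
B = (4π×10⁻⁷ × 23.1) / (2π × 0.0191) = 2.42×10⁻⁴ T.

B ≈ 240 μT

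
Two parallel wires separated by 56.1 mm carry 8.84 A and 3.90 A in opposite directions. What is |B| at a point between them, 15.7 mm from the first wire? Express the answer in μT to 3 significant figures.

Each long wire gives B = μ₀I/(2πd). Distances are d₁ = 0.0157 m and d₂ = 0.0404 m.
B₁ = 1.13×10⁻⁴ T, B₂ = 1.93×10⁻⁵ T.
Between antiparallel currents both contributions point the same way, so they add. B = B₁ + B₂ = 1.13×10⁻⁴ + 1.93×10⁻⁵ = 1.32×10⁻⁴ T.

B ≈ 132 μT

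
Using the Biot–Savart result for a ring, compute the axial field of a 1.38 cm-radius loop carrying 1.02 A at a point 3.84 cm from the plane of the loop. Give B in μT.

On the axis of a circular loop, B = μ₀IR² / [2(R²+z²)^(3/2)].
R² + z² = (0.0138)² + (0.0384)² = 0.001665 m², and (R²+z²)^(3/2) = 6.79×10⁻⁵ m³.
B = (4π×10⁻⁷ × 1.02 × 0.0001904) / (2 × 6.79×10⁻⁵) = 1.80×10⁻⁶ T.

B ≈ 1.80 μT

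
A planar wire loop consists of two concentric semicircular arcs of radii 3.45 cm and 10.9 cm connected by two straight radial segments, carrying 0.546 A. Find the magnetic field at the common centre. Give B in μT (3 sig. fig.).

B ≈ 3.40 μT

The radial connectors point toward the centre, so dl × r̂ = 0 and they contribute nothing.
Each semicircle gives μ₀I/(4R): inner arc 4.97×10⁻⁶ T, outer arc 1.57×10⁻⁶ T.
The two arcs carry current in opposite angular senses, so their fields oppose: B = |4.97×10⁻⁶ − 1.57×10⁻⁶| = 3.40×10⁻⁶ T.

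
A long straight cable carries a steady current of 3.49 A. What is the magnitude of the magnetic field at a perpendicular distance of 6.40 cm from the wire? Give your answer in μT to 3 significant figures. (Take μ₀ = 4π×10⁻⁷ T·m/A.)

For an infinitely long straight wire, B = μ₀I/(2πd).
B = (4π×10⁻⁷ × 3.49) / (2π × 0.064) = 1.09×10⁻⁵ T.

B ≈ 10.9 μT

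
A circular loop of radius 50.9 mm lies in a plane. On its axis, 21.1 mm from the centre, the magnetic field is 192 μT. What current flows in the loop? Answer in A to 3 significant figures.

On the axis of a loop, B = μ₀IR²/[2(R²+z²)^(3/2)], so I = 2B(R²+z²)^(3/2)/(μ₀R²).
R² + z² = 0.002591 + 0.0004452 = 0.003036 m²; raised to 3/2 gives 1.67×10⁻⁴ m³.
I = 2 × 1.92×10⁻⁴ × 1.67×10⁻⁴ / (1.26×10⁻⁶ × 0.002591) = 19.7 A.

I ≈ 19.7 A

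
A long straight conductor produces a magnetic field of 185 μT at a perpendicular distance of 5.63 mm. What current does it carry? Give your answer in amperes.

I ≈ 5.21 A

For a long straight wire B = μ₀I/(2πd), so I = 2πdB/μ₀.
I = 2π × 0.00563 × 1.85×10⁻⁴ / (4π×10⁻⁷) = 5.21 A.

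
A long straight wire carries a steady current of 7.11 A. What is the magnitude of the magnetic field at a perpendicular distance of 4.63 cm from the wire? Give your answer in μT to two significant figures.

For an infinitely long straight wire, B = μ₀I/(2πd).
B = (4π×10⁻⁷ × 7.11) / (2π × 0.0463) = 3.07×10⁻⁵ T.

B ≈ 31 μT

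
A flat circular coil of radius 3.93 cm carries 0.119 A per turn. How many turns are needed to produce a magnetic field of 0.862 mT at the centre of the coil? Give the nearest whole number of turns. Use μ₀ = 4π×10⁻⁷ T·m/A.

For an N-turn coil, B = Nμ₀I/(2R). A single turn gives B₁ = 1.90×10⁻⁶ T with R = 0.0393 m.
N = B/B₁ = 8.62×10⁻⁴ / 1.90×10⁻⁶ = 453.08.

N = 453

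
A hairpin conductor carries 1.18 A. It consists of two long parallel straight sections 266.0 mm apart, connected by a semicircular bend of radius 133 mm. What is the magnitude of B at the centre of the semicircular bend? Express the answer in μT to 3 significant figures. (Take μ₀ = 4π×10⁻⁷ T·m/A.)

B ≈ 4.56 μT

The semicircular arc contributes B_arc = μ₀I·π/(4πR) = μ₀I/(4R) = 2.79×10⁻⁶ T.
Each semi-infinite lead is at perpendicular distance R = 0.133 m from the centre, with the perpendicular foot at its near end, so it contributes μ₀I/(4πR); both point the same way, together 1.77×10⁻⁶ T.
Arc and leads all point the same direction: B = 2.79×10⁻⁶ + 1.77×10⁻⁶ = 4.56×10⁻⁶ T.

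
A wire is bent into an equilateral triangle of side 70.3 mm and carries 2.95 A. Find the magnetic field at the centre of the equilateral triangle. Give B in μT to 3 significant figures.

B ≈ 75.5 μT

Each side is a finite straight segment at perpendicular distance d = a/(2 tan(π/3)) = 0.02029 m from the centre, with end-angles ±π/3.
One side contributes B₁ = (μ₀I/4πd)·2 sin(π/3) = 2.52×10⁻⁵ T.
All 3 sides add in the same direction: B = 3 × 2.52×10⁻⁵ = 7.55×10⁻⁵ T.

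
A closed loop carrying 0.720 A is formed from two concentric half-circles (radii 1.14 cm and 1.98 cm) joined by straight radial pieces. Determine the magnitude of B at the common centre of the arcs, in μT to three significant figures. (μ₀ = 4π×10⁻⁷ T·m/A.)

The radial connectors point toward the centre, so dl × r̂ = 0 and they contribute nothing.
Each semicircle gives μ₀I/(4R): inner arc 1.98×10⁻⁵ T, outer arc 1.14×10⁻⁵ T.
The two arcs carry current in opposite angular senses, so their fields oppose: B = |1.98×10⁻⁵ − 1.14×10⁻⁵| = 8.42×10⁻⁶ T.

B ≈ 8.42 μT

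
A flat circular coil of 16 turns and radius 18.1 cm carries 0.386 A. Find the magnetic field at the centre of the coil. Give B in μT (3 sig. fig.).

B ≈ 21.4 μT

For an N-turn flat coil, B = Nμ₀I/(2R) with R = 0.181 m.
B = 16 × 1.34×10⁻⁶ T = 2.14×10⁻⁵ T.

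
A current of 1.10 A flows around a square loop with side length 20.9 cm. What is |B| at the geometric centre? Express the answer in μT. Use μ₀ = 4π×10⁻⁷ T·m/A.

B ≈ 5.95 μT

Each side is a finite straight segment at perpendicular distance d = a/(2 tan(π/4)) = 0.1045 m from the centre, with end-angles ±π/4.
One side contributes B₁ = (μ₀I/4πd)·2 sin(π/4) = 1.49×10⁻⁶ T.
All 4 sides add in the same direction: B = 4 × 1.49×10⁻⁶ = 5.95×10⁻⁶ T.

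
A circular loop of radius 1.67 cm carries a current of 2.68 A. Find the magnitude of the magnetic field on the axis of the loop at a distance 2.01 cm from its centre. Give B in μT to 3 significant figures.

B ≈ 26.3 μT

On the axis of a circular loop, B = μ₀IR² / [2(R²+z²)^(3/2)].
R² + z² = (0.0167)² + (0.0201)² = 0.0006829 m², and (R²+z²)^(3/2) = 1.78×10⁻⁵ m³.
B = (4π×10⁻⁷ × 2.68 × 0.0002789) / (2 × 1.78×10⁻⁵) = 2.63×10⁻⁵ T.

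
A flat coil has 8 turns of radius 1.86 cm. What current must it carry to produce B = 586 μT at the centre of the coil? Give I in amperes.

For an N-turn coil, B = Nμ₀I/(2R) with R = 0.0186 m, so I = 2RB/(Nμ₀) = 2 × 0.0186 × 5.86×10⁻⁴ / (8 × 4π×10⁻⁷) = 2.17 A.

I ≈ 2.17 A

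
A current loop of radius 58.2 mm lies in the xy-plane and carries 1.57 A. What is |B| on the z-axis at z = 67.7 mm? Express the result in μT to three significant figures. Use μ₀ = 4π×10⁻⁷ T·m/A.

B ≈ 4.70 μT

On the axis of a circular loop, B = μ₀IR² / [2(R²+z²)^(3/2)].
R² + z² = (0.0582)² + (0.0677)² = 0.007971 m², and (R²+z²)^(3/2) = 7.12×10⁻⁴ m³.
B = (4π×10⁻⁷ × 1.57 × 0.003387) / (2 × 7.12×10⁻⁴) = 4.70×10⁻⁶ T.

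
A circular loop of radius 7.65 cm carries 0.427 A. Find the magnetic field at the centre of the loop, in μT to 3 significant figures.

B ≈ 3.51 μT

At the centre of a circular loop the Biot–Savart law gives B = μ₀I/(2R).
B = (4π×10⁻⁷ × 0.427) / (2 × 0.0765) = 3.51×10⁻⁶ T.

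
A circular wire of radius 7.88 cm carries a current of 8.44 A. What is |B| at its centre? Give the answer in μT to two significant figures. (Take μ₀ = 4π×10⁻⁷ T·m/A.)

B ≈ 67 μT

At the centre of a circular loop the Biot–Savart law gives B = μ₀I/(2R).
B = (4π×10⁻⁷ × 8.44) / (2 × 0.0788) = 6.73×10⁻⁵ T.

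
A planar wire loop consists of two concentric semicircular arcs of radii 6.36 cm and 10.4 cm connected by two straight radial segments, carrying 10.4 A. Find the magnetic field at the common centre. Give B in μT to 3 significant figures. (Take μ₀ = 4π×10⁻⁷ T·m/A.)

B ≈ 20.0 μT

The radial connectors point toward the centre, so dl × r̂ = 0 and they contribute nothing.
Each semicircle gives μ₀I/(4R): inner arc 5.14×10⁻⁵ T, outer arc 3.14×10⁻⁵ T.
The two arcs carry current in opposite angular senses, so their fields oppose: B = |5.14×10⁻⁵ − 3.14×10⁻⁵| = 2.00×10⁻⁵ T.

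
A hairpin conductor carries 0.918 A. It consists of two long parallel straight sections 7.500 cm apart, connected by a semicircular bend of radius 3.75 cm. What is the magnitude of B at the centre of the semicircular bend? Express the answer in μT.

B ≈ 12.6 μT

The semicircular arc contributes B_arc = μ₀I·π/(4πR) = μ₀I/(4R) = 7.69×10⁻⁶ T.
Each semi-infinite lead is at perpendicular distance R = 0.0375 m from the centre, with the perpendicular foot at its near end, so it contributes μ₀I/(4πR); both point the same way, together 4.90×10⁻⁶ T.
Arc and leads all point the same direction: B = 7.69×10⁻⁶ + 4.90×10⁻⁶ = 1.26×10⁻⁵ T.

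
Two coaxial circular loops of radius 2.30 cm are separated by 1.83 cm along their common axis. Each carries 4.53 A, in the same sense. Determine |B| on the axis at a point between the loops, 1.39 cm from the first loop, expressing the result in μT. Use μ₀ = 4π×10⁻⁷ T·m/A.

B ≈ 195 μT

Each loop contributes B = μ₀IR²/[2(R²+z²)^(3/2)] on the axis, with z measured from that loop.
Loop 1 (z = 0.0139 m): B₁ = 7.76×10⁻⁵ T. Loop 2 (z = 0.0044 m): B₂ = 1.17×10⁻⁴ T.
The fields add: B = B₁ + B₂ = 1.95×10⁻⁴ T.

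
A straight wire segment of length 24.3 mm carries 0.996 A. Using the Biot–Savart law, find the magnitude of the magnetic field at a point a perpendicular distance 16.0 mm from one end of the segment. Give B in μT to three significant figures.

B ≈ 5.20 μT

For a finite straight segment, B = (μ₀I/4πd)(sinθ₁ + sinθ₂), where θ₁, θ₂ are the angles from the perpendicular to each end.
The perpendicular foot is at one end, so the two end-offsets along the wire are 0 and L = 0.0243 m.
sinθ₁ = 0/√(0²+0.016²) = 0.0000; sinθ₂ = 0.0243/√(0.0243²+0.016²) = 0.8352.
B = (4π×10⁻⁷ × 0.996) / (4π × 0.016) × (0.0000 + 0.8352) = 5.20×10⁻⁶ T.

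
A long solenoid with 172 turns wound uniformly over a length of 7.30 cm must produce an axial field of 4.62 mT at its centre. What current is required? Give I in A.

I ≈ 1.56 A

Inside a long solenoid B = μ₀nI with n = 2356 m⁻¹, so I = B/(μ₀n).
I = 4.62×10⁻³ / (4π×10⁻⁷ × 2356) = 1.56 A.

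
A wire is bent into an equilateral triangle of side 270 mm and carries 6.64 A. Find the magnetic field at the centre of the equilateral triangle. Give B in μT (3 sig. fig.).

B ≈ 44.3 μT

Each side is a finite straight segment at perpendicular distance d = a/(2 tan(π/3)) = 0.07794 m from the centre, with end-angles ±π/3.
One side contributes B₁ = (μ₀I/4πd)·2 sin(π/3) = 1.48×10⁻⁵ T.
All 3 sides add in the same direction: B = 3 × 1.48×10⁻⁵ = 4.43×10⁻⁵ T.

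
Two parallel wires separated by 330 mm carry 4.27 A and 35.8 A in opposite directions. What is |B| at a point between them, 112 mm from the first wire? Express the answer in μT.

Each long wire gives B = μ₀I/(2πd). Distances are d₁ = 0.112 m and d₂ = 0.218 m.
B₁ = 7.62×10⁻⁶ T, B₂ = 3.28×10⁻⁵ T.
Between antiparallel currents both contributions point the same way, so they add. B = B₁ + B₂ = 7.62×10⁻⁶ + 3.28×10⁻⁵ = 4.05×10⁻⁵ T.

B ≈ 40.5 μT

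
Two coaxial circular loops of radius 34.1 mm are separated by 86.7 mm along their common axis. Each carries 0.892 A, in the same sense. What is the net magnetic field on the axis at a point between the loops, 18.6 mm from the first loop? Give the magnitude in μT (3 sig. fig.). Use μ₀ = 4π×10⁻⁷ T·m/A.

Each loop contributes B = μ₀IR²/[2(R²+z²)^(3/2)] on the axis, with z measured from that loop.
Loop 1 (z = 0.0186 m): B₁ = 1.11×10⁻⁵ T. Loop 2 (z = 0.0681 m): B₂ = 1.48×10⁻⁶ T.
The fields add: B = B₁ + B₂ = 1.26×10⁻⁵ T.

B ≈ 12.6 μT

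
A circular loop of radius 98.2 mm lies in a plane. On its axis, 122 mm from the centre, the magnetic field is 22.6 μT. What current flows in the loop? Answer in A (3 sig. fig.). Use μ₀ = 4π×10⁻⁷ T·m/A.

On the axis of a loop, B = μ₀IR²/[2(R²+z²)^(3/2)], so I = 2B(R²+z²)^(3/2)/(μ₀R²).
R² + z² = 0.009643 + 0.01488 = 0.02453 m²; raised to 3/2 gives 3.84×10⁻³ m³.
I = 2 × 2.26×10⁻⁵ × 3.84×10⁻³ / (1.26×10⁻⁶ × 0.009643) = 14.3 A.

I ≈ 14.3 A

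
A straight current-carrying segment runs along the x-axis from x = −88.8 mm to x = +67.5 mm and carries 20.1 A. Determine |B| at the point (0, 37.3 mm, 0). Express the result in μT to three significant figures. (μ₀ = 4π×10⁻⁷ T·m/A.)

B ≈ 96.8 μT

For a finite straight segment, B = (μ₀I/4πd)(sinθ₁ + sinθ₂), where θ₁, θ₂ are the angles from the perpendicular to each end.
The perpendicular distance is d = 0.0373 m; the end-offsets along the wire are a = 0.0888 m and b = 0.0675 m.
sinθ₁ = 0.0888/√(0.0888²+0.0373²) = 0.9220; sinθ₂ = 0.0675/√(0.0675²+0.0373²) = 0.8753.
B = (4π×10⁻⁷ × 20.1) / (4π × 0.0373) × (0.9220 + 0.8753) = 9.68×10⁻⁵ T.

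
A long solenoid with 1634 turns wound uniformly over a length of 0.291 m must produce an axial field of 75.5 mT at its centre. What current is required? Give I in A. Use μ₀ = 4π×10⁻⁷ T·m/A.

Inside a long solenoid B = μ₀nI with n = 5615 m⁻¹, so I = B/(μ₀n).
I = 7.55×10⁻² / (4π×10⁻⁷ × 5615) = 10.7 A.

I ≈ 10.7 A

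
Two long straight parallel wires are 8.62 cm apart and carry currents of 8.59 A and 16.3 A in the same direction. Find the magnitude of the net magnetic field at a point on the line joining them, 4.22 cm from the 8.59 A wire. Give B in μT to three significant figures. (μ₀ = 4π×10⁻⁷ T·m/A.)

B ≈ 33.4 μT

Each long wire gives B = μ₀I/(2πd). Distances are d₁ = 0.0422 m and d₂ = 0.044 m.
B₁ = 4.07×10⁻⁵ T, B₂ = 7.41×10⁻⁵ T.
Between parallel currents the two contributions point in opposite directions, so they subtract. B = |B₁ − B₂| = |4.07×10⁻⁵ − 7.41×10⁻⁵| = 3.34×10⁻⁵ T.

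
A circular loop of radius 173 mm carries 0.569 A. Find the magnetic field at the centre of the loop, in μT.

B ≈ 2.07 μT

At the centre of a circular loop the Biot–Savart law gives B = μ₀I/(2R).
B = (4π×10⁻⁷ × 0.569) / (2 × 0.173) = 2.07×10⁻⁶ T.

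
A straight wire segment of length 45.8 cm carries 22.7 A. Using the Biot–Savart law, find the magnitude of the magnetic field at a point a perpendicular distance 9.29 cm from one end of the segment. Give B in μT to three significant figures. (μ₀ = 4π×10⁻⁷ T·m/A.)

B ≈ 23.9 μT

For a finite straight segment, B = (μ₀I/4πd)(sinθ₁ + sinθ₂), where θ₁, θ₂ are the angles from the perpendicular to each end.
The perpendicular foot is at one end, so the two end-offsets along the wire are 0 and L = 0.458 m.
sinθ₁ = 0/√(0²+0.0929²) = 0.0000; sinθ₂ = 0.458/√(0.458²+0.0929²) = 0.9800.
B = (4π×10⁻⁷ × 22.7) / (4π × 0.0929) × (0.0000 + 0.9800) = 2.39×10⁻⁵ T.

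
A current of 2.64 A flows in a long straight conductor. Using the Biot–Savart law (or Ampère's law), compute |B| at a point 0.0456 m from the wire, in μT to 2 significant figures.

B ≈ 12 μT

For an infinitely long straight wire, B = μ₀I/(2πd).
B = (4π×10⁻⁷ × 2.64) / (2π × 0.0456) = 1.16×10⁻⁵ T.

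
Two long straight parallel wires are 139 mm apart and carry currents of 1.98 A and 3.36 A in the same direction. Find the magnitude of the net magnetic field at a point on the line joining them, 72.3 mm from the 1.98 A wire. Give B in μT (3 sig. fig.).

B ≈ 4.60 μT

Each long wire gives B = μ₀I/(2πd). Distances are d₁ = 0.0723 m and d₂ = 0.0667 m.
B₁ = 5.48×10⁻⁶ T, B₂ = 1.01×10⁻⁵ T.
Between parallel currents the two contributions point in opposite directions, so they subtract. B = |B₁ − B₂| = |5.48×10⁻⁶ − 1.01×10⁻⁵| = 4.60×10⁻⁶ T.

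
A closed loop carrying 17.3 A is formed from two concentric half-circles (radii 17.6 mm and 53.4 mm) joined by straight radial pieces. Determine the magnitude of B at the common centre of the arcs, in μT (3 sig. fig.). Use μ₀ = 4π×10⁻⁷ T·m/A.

B ≈ 207 μT

The radial connectors point toward the centre, so dl × r̂ = 0 and they contribute nothing.
Each semicircle gives μ₀I/(4R): inner arc 3.09×10⁻⁴ T, outer arc 1.02×10⁻⁴ T.
The two arcs carry current in opposite angular senses, so their fields oppose: B = |3.09×10⁻⁴ − 1.02×10⁻⁴| = 2.07×10⁻⁴ T.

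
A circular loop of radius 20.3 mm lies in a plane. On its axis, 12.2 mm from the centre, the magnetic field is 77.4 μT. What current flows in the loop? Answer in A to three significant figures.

On the axis of a loop, B = μ₀IR²/[2(R²+z²)^(3/2)], so I = 2B(R²+z²)^(3/2)/(μ₀R²).
R² + z² = 0.0004121 + 0.0001488 = 0.0005609 m²; raised to 3/2 gives 1.33×10⁻⁵ m³.
I = 2 × 7.74×10⁻⁵ × 1.33×10⁻⁵ / (1.26×10⁻⁶ × 0.0004121) = 3.97 A.

I ≈ 3.97 A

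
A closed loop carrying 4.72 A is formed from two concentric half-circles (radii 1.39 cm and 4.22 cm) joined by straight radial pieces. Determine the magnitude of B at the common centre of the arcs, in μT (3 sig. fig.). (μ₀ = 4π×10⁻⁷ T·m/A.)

The radial connectors point toward the centre, so dl × r̂ = 0 and they contribute nothing.
Each semicircle gives μ₀I/(4R): inner arc 1.07×10⁻⁴ T, outer arc 3.51×10⁻⁵ T.
The two arcs carry current in opposite angular senses, so their fields oppose: B = |1.07×10⁻⁴ − 3.51×10⁻⁵| = 7.15×10⁻⁵ T.

B ≈ 71.5 μT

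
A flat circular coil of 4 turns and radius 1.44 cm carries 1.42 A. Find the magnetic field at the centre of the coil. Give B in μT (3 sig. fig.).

B ≈ 248 μT

For an N-turn flat coil, B = Nμ₀I/(2R) with R = 0.0144 m.
B = 4 × 6.20×10⁻⁵ T = 2.48×10⁻⁴ T.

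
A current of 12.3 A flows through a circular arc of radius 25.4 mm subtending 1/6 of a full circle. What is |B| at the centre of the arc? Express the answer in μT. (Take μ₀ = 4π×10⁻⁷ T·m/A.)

B ≈ 50.7 μT

The Biot–Savart field of a circular arc at its centre is B = μ₀Iφ/(4πR), with φ = 1.047 rad.
B = (4π×10⁻⁷ × 12.3 × 1.047) / (4π × 0.0254) = 5.07×10⁻⁵ T.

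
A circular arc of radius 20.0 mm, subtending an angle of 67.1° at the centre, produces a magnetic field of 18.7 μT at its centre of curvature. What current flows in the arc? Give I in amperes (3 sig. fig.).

For a circular arc, B = μ₀Iφ/(4πR) with φ in radians; here φ = 1.171 rad.
So I = 4πRB/(μ₀φ) = 4π × 0.02 × 1.87×10⁻⁵ / (4π×10⁻⁷ × 1.171) = 3.19 A.

I ≈ 3.19 A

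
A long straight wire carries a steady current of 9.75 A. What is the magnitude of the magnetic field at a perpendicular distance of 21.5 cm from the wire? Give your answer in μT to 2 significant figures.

B ≈ 9.1 μT

For an infinitely long straight wire, B = μ₀I/(2πd).
B = (4π×10⁻⁷ × 9.75) / (2π × 0.215) = 9.07×10⁻⁶ T.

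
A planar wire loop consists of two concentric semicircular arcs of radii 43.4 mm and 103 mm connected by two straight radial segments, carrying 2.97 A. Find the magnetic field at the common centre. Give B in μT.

The radial connectors point toward the centre, so dl × r̂ = 0 and they contribute nothing.
Each semicircle gives μ₀I/(4R): inner arc 2.15×10⁻⁵ T, outer arc 9.06×10⁻⁶ T.
The two arcs carry current in opposite angular senses, so their fields oppose: B = |2.15×10⁻⁵ − 9.06×10⁻⁶| = 1.24×10⁻⁵ T.

B ≈ 12.4 μT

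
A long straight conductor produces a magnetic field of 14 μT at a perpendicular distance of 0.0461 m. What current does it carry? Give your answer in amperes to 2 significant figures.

For a long straight wire B = μ₀I/(2πd), so I = 2πdB/μ₀.
I = 2π × 0.0461 × 1.40×10⁻⁵ / (4π×10⁻⁷) = 3.23 A.

I ≈ 3.2 A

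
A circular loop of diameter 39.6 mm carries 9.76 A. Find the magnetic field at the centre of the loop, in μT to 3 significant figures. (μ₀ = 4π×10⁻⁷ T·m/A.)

At the centre of a circular loop the Biot–Savart law gives B = μ₀I/(2R) (so R = 0.0198 m).
B = (4π×10⁻⁷ × 9.76) / (2 × 0.0198) = 3.10×10⁻⁴ T.

B ≈ 310 μT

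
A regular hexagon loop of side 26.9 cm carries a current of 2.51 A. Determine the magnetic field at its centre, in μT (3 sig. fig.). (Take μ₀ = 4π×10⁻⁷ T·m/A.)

B ≈ 6.46 μT

Each side is a finite straight segment at perpendicular distance d = a/(2 tan(π/6)) = 0.233 m from the centre, with end-angles ±π/6.
One side contributes B₁ = (μ₀I/4πd)·2 sin(π/6) = 1.08×10⁻⁶ T.
All 6 sides add in the same direction: B = 6 × 1.08×10⁻⁶ = 6.46×10⁻⁶ T.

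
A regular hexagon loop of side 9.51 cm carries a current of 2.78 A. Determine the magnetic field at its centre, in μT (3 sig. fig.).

B ≈ 20.3 μT

Each side is a finite straight segment at perpendicular distance d = a/(2 tan(π/6)) = 0.08236 m from the centre, with end-angles ±π/6.
One side contributes B₁ = (μ₀I/4πd)·2 sin(π/6) = 3.38×10⁻⁶ T.
All 6 sides add in the same direction: B = 6 × 3.38×10⁻⁶ = 2.03×10⁻⁵ T.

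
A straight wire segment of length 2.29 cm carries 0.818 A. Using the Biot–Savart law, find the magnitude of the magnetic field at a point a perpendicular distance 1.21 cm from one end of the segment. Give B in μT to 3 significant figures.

For a finite straight segment, B = (μ₀I/4πd)(sinθ₁ + sinθ₂), where θ₁, θ₂ are the angles from the perpendicular to each end.
The perpendicular foot is at one end, so the two end-offsets along the wire are 0 and L = 0.0229 m.
sinθ₁ = 0/√(0²+0.0121²) = 0.0000; sinθ₂ = 0.0229/√(0.0229²+0.0121²) = 0.8842.
B = (4π×10⁻⁷ × 0.818) / (4π × 0.0121) × (0.0000 + 0.8842) = 5.98×10⁻⁶ T.

B ≈ 5.98 μT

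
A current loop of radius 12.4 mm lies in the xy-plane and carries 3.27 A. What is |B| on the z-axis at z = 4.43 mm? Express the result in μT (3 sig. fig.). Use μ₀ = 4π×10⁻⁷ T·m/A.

B ≈ 138 μT

On the axis of a circular loop, B = μ₀IR² / [2(R²+z²)^(3/2)].
R² + z² = (0.0124)² + (0.00443)² = 0.0001734 m², and (R²+z²)^(3/2) = 2.28×10⁻⁶ m³.
B = (4π×10⁻⁷ × 3.27 × 0.0001538) / (2 × 2.28×10⁻⁶) = 1.38×10⁻⁴ T.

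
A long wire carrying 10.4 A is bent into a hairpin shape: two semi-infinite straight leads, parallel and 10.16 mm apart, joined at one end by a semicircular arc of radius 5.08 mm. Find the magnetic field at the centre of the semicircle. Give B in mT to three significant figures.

B ≈ 1.05 mT

The semicircular arc contributes B_arc = μ₀I·π/(4πR) = μ₀I/(4R) = 6.43×10⁻⁴ T.
Each semi-infinite lead is at perpendicular distance R = 0.00508 m from the centre, with the perpendicular foot at its near end, so it contributes μ₀I/(4πR); both point the same way, together 4.09×10⁻⁴ T.
Arc and leads all point the same direction: B = 6.43×10⁻⁴ + 4.09×10⁻⁴ = 1.05×10⁻³ T.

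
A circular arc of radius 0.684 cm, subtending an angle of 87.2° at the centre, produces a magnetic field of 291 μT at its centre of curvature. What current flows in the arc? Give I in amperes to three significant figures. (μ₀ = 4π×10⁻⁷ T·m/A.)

For a circular arc, B = μ₀Iφ/(4πR) with φ in radians; here φ = 1.522 rad.
So I = 4πRB/(μ₀φ) = 4π × 0.00684 × 2.91×10⁻⁴ / (4π×10⁻⁷ × 1.522) = 13.1 A.

I ≈ 13.1 A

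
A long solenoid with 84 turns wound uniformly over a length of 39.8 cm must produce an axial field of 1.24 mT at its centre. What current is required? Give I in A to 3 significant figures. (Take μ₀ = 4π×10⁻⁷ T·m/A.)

Inside a long solenoid B = μ₀nI with n = 211.1 m⁻¹, so I = B/(μ₀n).
I = 1.24×10⁻³ / (4π×10⁻⁷ × 211.1) = 4.68 A.

I ≈ 4.68 A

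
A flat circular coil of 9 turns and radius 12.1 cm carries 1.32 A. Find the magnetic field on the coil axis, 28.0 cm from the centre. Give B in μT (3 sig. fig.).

B ≈ 3.85 μT

For an N-turn flat coil, B = Nμ₀IR²/[2(R²+z²)^(3/2)] with R = 0.121 m, z = 0.28 m.
B = 9 × 4.28×10⁻⁷ T = 3.85×10⁻⁶ T.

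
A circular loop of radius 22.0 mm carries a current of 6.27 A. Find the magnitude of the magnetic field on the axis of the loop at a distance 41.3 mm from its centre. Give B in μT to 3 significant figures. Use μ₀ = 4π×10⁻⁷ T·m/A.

On the axis of a circular loop, B = μ₀IR² / [2(R²+z²)^(3/2)].
R² + z² = (0.022)² + (0.0413)² = 0.00219 m², and (R²+z²)^(3/2) = 1.02×10⁻⁴ m³.
B = (4π×10⁻⁷ × 6.27 × 0.000484) / (2 × 1.02×10⁻⁴) = 1.86×10⁻⁵ T.

B ≈ 18.6 μT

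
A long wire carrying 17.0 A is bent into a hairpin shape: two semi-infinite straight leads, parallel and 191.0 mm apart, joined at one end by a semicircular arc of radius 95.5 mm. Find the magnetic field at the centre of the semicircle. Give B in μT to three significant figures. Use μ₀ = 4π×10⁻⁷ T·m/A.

B ≈ 91.5 μT

The semicircular arc contributes B_arc = μ₀I·π/(4πR) = μ₀I/(4R) = 5.59×10⁻⁵ T.
Each semi-infinite lead is at perpendicular distance R = 0.0955 m from the centre, with the perpendicular foot at its near end, so it contributes μ₀I/(4πR); both point the same way, together 3.56×10⁻⁵ T.
Arc and leads all point the same direction: B = 5.59×10⁻⁵ + 3.56×10⁻⁵ = 9.15×10⁻⁵ T.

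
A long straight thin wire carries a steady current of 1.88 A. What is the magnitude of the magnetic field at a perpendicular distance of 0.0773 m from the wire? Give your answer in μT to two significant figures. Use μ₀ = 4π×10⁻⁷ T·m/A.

B ≈ 4.9 μT

For an infinitely long straight wire, B = μ₀I/(2πd).
B = (4π×10⁻⁷ × 1.88) / (2π × 0.0773) = 4.86×10⁻⁶ T.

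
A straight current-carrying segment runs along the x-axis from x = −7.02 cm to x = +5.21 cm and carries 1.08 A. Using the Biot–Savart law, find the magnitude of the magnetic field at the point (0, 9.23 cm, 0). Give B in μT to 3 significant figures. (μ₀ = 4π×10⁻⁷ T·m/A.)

For a finite straight segment, B = (μ₀I/4πd)(sinθ₁ + sinθ₂), where θ₁, θ₂ are the angles from the perpendicular to each end.
The perpendicular distance is d = 0.0923 m; the end-offsets along the wire are a = 0.0702 m and b = 0.0521 m.
sinθ₁ = 0.0702/√(0.0702²+0.0923²) = 0.6054; sinθ₂ = 0.0521/√(0.0521²+0.0923²) = 0.4916.
B = (4π×10⁻⁷ × 1.08) / (4π × 0.0923) × (0.6054 + 0.4916) = 1.28×10⁻⁶ T.

B ≈ 1.28 μT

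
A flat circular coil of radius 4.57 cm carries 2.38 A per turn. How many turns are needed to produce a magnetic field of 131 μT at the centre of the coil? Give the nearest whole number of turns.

For an N-turn coil, B = Nμ₀I/(2R). A single turn gives B₁ = 3.27×10⁻⁵ T with R = 0.0457 m.
N = B/B₁ = 1.31×10⁻⁴ / 3.27×10⁻⁵ = 4.00.

N = 4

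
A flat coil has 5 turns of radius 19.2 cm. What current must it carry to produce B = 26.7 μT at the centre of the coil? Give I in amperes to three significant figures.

I ≈ 1.63 A

For an N-turn coil, B = Nμ₀I/(2R) with R = 0.192 m, so I = 2RB/(Nμ₀) = 2 × 0.192 × 2.67×10⁻⁵ / (5 × 4π×10⁻⁷) = 1.63 A.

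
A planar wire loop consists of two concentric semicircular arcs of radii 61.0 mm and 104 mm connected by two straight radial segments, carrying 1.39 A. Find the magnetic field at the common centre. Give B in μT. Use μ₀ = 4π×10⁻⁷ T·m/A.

The radial connectors point toward the centre, so dl × r̂ = 0 and they contribute nothing.
Each semicircle gives μ₀I/(4R): inner arc 7.16×10⁻⁶ T, outer arc 4.20×10⁻⁶ T.
The two arcs carry current in opposite angular senses, so their fields oppose: B = |7.16×10⁻⁶ − 4.20×10⁻⁶| = 2.96×10⁻⁶ T.

B ≈ 2.96 μT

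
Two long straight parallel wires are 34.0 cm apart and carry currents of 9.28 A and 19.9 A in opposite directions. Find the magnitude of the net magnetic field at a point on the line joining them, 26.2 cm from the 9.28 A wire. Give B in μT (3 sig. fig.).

Each long wire gives B = μ₀I/(2πd). Distances are d₁ = 0.262 m and d₂ = 0.078 m.
B₁ = 7.08×10⁻⁶ T, B₂ = 5.10×10⁻⁵ T.
Between antiparallel currents both contributions point the same way, so they add. B = B₁ + B₂ = 7.08×10⁻⁶ + 5.10×10⁻⁵ = 5.81×10⁻⁵ T.

B ≈ 58.1 μT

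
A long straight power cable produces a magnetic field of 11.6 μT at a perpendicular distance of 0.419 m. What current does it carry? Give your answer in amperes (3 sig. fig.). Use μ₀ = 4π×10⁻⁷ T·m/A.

For a long straight wire B = μ₀I/(2πd), so I = 2πdB/μ₀.
I = 2π × 0.419 × 1.16×10⁻⁵ / (4π×10⁻⁷) = 24.3 A.

I ≈ 24.3 A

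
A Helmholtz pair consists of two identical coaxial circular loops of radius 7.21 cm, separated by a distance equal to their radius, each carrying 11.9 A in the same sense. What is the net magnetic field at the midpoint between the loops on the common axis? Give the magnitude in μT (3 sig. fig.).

Each loop contributes B = μ₀IR²/[2(R²+z²)^(3/2)] on the axis, with z measured from that loop.
Loop 1 (z = 0.03605 m): B₁ = 7.42×10⁻⁵ T. Loop 2 (z = 0.03605 m): B₂ = 7.42×10⁻⁵ T.
The fields add: B = B₁ + B₂ = 1.48×10⁻⁴ T.

B ≈ 148 μT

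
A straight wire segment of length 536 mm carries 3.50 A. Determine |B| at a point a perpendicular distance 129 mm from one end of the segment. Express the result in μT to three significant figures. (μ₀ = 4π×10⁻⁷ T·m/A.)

B ≈ 2.64 μT

For a finite straight segment, B = (μ₀I/4πd)(sinθ₁ + sinθ₂), where θ₁, θ₂ are the angles from the perpendicular to each end.
The perpendicular foot is at one end, so the two end-offsets along the wire are 0 and L = 0.536 m.
sinθ₁ = 0/√(0²+0.129²) = 0.0000; sinθ₂ = 0.536/√(0.536²+0.129²) = 0.9722.
B = (4π×10⁻⁷ × 3.50) / (4π × 0.129) × (0.0000 + 0.9722) = 2.64×10⁻⁶ T.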